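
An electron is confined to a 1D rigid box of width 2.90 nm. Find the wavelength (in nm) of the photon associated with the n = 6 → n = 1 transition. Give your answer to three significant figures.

E_1 = h²/(8m_eL²) = 7.164×10^-21 J, so ΔE = (6² − 1²)E_1 = 2.507×10^-19 J.
λ = hc/ΔE = (6.626×10^-34·2.998×10^8)/2.507×10^-19 = 7.92×10^-7 m = 792 nm.

λ = 792 nm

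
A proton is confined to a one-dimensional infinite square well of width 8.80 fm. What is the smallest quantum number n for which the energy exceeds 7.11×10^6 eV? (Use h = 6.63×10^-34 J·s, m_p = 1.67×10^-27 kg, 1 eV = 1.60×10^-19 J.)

n = 2

E_1 = h²/(8m_pL²) = 4.249×10^-13 J = 2.656×10^6 eV.
Need n² > 7.11×10^6/2.656×10^6 = 2.677, i.e. n > 1.636.
The smallest integer satisfying this is n = 2.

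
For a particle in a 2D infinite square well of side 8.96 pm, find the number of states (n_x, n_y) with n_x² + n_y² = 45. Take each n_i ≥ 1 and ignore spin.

The level has n_x² + n_y² = 45. The ordered positive-integer solutions are (3, 6), (6, 3).
That gives 2 states.

degeneracy = 2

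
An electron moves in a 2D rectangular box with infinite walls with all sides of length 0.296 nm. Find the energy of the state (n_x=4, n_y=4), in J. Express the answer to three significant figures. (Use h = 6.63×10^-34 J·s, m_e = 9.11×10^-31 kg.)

For a 2D rectangular well E = (h²/8m_e)·Σ n_i²/L_i² = (6.63×10^-34)²/(8·9.11×10^-31) · [4²/(0.296 nm)² + 4²/(0.296 nm)²].
Evaluating gives E = 2.20×10^-17 J.

E = 2.20×10^-17 J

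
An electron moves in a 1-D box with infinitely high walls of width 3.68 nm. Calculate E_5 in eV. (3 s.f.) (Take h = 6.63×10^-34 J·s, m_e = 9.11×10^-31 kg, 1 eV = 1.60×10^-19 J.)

For an infinite well E_n = n²h²/(8m_eL²), so E_1 = h²/(8m_eL²) = (6.63×10^-34)²/(8·9.11×10^-31·(3.68×10^-9 m)²) = 4.454×10^-21 J.
Then E_5 = 5²·E_1 = 25·4.454×10^-21 J = 1.113×10^-19 J.
Converting, E_5 = 1.113×10^-19 J / (1.60×10^-19 J/eV) = 0.696 eV.

E_5 = 0.696 eV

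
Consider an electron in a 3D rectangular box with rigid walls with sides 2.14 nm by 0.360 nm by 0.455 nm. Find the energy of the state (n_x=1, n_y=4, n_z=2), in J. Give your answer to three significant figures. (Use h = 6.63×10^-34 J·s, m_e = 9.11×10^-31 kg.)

E = 8.62×10^-18 J

For a 3D rectangular well E = (h²/8m_e)·Σ n_i²/L_i² = (6.63×10^-34)²/(8·9.11×10^-31) · [1²/(2.14 nm)² + 4²/(0.360 nm)² + 2²/(0.455 nm)²].
Evaluating gives E = 8.62×10^-18 J.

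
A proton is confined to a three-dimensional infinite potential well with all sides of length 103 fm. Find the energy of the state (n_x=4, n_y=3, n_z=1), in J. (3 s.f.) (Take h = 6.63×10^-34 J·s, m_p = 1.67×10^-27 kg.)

For a 3D rectangular well E = (h²/8m_p)·Σ n_i²/L_i² = (6.63×10^-34)²/(8·1.67×10^-27) · [4²/(103 fm)² + 3²/(103 fm)² + 1²/(103 fm)²].
Evaluating gives E = 8.06×10^-14 J.

E = 8.06×10^-14 J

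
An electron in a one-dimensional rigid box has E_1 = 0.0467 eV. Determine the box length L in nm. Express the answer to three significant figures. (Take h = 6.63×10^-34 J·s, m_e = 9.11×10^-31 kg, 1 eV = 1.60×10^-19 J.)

L = 2.84 nm

From E_n = n²h²/(8m_eL²), L = n·h/√(8m_eE_n).
E_1 = 0.0467 eV = 7.472×10^-21 J, so L = 1·6.63×10^-34/√(8·9.11×10^-31·7.472×10^-21) = 2.84×10^-9 m = 2.84 nm.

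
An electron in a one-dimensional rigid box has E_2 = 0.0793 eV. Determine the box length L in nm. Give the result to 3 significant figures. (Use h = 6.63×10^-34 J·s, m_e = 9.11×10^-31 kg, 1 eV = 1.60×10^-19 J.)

From E_n = n²h²/(8m_eL²), L = n·h/√(8m_eE_n).
E_2 = 0.0793 eV = 1.269×10^-20 J, so L = 2·6.63×10^-34/√(8·9.11×10^-31·1.269×10^-20) = 4.36×10^-9 m = 4.36 nm.

L = 4.36 nm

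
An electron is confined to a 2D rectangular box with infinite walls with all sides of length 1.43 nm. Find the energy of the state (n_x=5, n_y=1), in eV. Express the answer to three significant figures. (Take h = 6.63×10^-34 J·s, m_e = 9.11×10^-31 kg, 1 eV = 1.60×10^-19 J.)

E = 4.79 eV

For a 2D rectangular well E = (h²/8m_e)·Σ n_i²/L_i² = (6.63×10^-34)²/(8·9.11×10^-31) · [5²/(1.43 nm)² + 1²/(1.43 nm)²].
Evaluating gives E = 7.669×10^-19 J = 4.79 eV.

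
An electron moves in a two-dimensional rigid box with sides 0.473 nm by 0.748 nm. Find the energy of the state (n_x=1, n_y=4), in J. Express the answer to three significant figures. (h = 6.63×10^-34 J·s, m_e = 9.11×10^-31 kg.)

E = 1.99×10^-18 J

For a 2D rectangular well E = (h²/8m_e)·Σ n_i²/L_i² = (6.63×10^-34)²/(8·9.11×10^-31) · [1²/(0.473 nm)² + 4²/(0.748 nm)²].
Evaluating gives E = 1.99×10^-18 J.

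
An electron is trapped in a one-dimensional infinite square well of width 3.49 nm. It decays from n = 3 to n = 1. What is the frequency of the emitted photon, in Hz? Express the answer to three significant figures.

E_1 = h²/(8m_eL²) = 4.946×10^-21 J and ΔE = (3² − 1²)E_1 = 3.957×10^-20 J.
f = ΔE/h = 3.957×10^-20/6.626×10^-34 = 5.97×10^13 Hz.

f = 5.97×10^13 Hz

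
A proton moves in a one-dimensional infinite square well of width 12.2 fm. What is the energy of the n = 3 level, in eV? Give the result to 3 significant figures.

For an infinite well E_n = n²h²/(8m_pL²), so E_1 = h²/(8m_pL²) = (6.626×10^-34)²/(8·1.673×10^-27·(1.22×10^-14 m)²) = 2.204×10^-13 J.
Then E_3 = 3²·E_1 = 9·2.204×10^-13 J = 1.984×10^-12 J.
Converting, E_3 = 1.984×10^-12 J / (1.602×10^-19 J/eV) = 1.24×10^7 eV.

E_3 = 1.24×10^7 eV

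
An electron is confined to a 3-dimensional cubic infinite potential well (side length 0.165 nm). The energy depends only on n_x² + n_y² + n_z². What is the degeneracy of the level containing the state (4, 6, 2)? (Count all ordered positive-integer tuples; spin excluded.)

degeneracy = 6

The level has n_x² + n_y² + n_z² = 56. The ordered positive-integer solutions are (2, 4, 6), (2, 6, 4), (4, 2, 6), (4, 6, 2), (6, 2, 4), (6, 4, 2).
That gives 6 states.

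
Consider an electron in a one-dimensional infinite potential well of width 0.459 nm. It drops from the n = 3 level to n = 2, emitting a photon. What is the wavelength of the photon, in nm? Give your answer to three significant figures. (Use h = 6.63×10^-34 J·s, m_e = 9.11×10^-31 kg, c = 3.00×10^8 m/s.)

E_1 = h²/(8m_eL²) = 2.863×10^-19 J, so ΔE = (3² − 2²)E_1 = 1.432×10^-18 J.
λ = hc/ΔE = (6.63×10^-34·3.00×10^8)/1.432×10^-18 = 1.39×10^-7 m = 139 nm.

λ = 139 nm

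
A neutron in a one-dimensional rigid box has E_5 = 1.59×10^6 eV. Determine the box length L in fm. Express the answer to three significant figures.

L = 56.7 fm

From E_n = n²h²/(8m_nL²), L = n·h/√(8m_nE_n).
E_5 = 1.59×10^6 eV = 2.547×10^-13 J, so L = 5·6.626×10^-34/√(8·1.675×10^-27·2.547×10^-13) = 5.67×10^-14 m = 56.7 fm.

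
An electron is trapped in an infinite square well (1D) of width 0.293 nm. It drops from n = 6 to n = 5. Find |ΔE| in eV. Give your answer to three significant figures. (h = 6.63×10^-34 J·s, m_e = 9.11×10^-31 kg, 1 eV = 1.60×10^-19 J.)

E_1 = h²/(8m_eL²) = 7.026×10^-19 J.
|ΔE| = |6² − 5²|·E_1 = 11·7.026×10^-19 J = 7.729×10^-18 J = 48.3 eV.

|ΔE| = 48.3 eV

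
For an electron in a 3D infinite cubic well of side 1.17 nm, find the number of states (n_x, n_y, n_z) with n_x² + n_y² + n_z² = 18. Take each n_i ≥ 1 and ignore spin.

degeneracy = 3

The level has n_x² + n_y² + n_z² = 18. The ordered positive-integer solutions are (1, 1, 4), (1, 4, 1), (4, 1, 1).
That gives 3 states.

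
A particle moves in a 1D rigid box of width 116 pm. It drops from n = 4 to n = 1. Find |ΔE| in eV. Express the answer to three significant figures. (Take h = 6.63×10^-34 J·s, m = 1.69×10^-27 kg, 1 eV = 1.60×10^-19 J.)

E_1 = h²/(8mL²) = 2.416×10^-21 J.
|ΔE| = |4² − 1²|·E_1 = 15·2.416×10^-21 J = 3.624×10^-20 J = 0.227 eV.

|ΔE| = 0.227 eV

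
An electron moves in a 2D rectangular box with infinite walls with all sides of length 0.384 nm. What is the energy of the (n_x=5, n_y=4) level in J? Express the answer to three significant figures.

E = 1.68×10^-17 J

For a 2D rectangular well E = (h²/8m_e)·Σ n_i²/L_i² = (6.626×10^-34)²/(8·9.109×10^-31) · [5²/(0.384 nm)² + 4²/(0.384 nm)²].
Evaluating gives E = 1.68×10^-17 J.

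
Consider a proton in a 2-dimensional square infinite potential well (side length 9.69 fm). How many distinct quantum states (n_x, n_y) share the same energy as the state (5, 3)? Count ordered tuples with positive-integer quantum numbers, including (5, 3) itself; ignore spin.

The level has n_x² + n_y² = 34. The ordered positive-integer solutions are (3, 5), (5, 3).
That gives 2 states.

degeneracy = 2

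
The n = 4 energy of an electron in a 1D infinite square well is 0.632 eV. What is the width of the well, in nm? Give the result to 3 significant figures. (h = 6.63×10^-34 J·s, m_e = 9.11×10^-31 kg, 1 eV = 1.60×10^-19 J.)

From E_n = n²h²/(8m_eL²), L = n·h/√(8m_eE_n).
E_4 = 0.632 eV = 1.011×10^-19 J, so L = 4·6.63×10^-34/√(8·9.11×10^-31·1.011×10^-19) = 3.09×10^-9 m = 3.09 nm.

L = 3.09 nm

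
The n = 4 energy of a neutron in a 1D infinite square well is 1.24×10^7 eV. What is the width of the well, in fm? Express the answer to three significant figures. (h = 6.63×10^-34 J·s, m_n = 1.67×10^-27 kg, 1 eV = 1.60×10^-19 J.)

L = 16.3 fm

From E_n = n²h²/(8m_nL²), L = n·h/√(8m_nE_n).
E_4 = 1.24×10^7 eV = 1.984×10^-12 J, so L = 4·6.63×10^-34/√(8·1.67×10^-27·1.984×10^-12) = 1.63×10^-14 m = 16.3 fm.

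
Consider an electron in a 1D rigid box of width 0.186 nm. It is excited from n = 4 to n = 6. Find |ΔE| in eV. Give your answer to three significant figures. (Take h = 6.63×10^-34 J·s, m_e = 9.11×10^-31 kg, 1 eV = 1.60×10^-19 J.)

|ΔE| = 218 eV

E_1 = h²/(8m_eL²) = 1.743×10^-18 J.
|ΔE| = |4² − 6²|·E_1 = 20·1.743×10^-18 J = 3.486×10^-17 J = 218 eV.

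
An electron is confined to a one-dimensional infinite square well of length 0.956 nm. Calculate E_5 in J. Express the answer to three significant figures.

For an infinite well E_n = n²h²/(8m_eL²), so E_1 = h²/(8m_eL²) = (6.626×10^-34)²/(8·9.109×10^-31·(9.56×10^-10 m)²) = 6.592×10^-20 J.
Then E_5 = 5²·E_1 = 25·6.592×10^-20 J = 1.65×10^-18 J.

E_5 = 1.65×10^-18 J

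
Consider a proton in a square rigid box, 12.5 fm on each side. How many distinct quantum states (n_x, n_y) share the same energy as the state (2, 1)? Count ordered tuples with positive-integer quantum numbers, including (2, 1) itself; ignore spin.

The level has n_x² + n_y² = 5. The ordered positive-integer solutions are (1, 2), (2, 1).
That gives 2 states.

degeneracy = 2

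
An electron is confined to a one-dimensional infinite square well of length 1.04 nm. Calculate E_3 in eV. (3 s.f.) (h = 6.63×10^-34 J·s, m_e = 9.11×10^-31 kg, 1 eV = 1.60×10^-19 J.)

For an infinite well E_n = n²h²/(8m_eL²), so E_1 = h²/(8m_eL²) = (6.63×10^-34)²/(8·9.11×10^-31·(1.04×10^-9 m)²) = 5.576×10^-20 J.
Then E_3 = 3²·E_1 = 9·5.576×10^-20 J = 5.018×10^-19 J.
Converting, E_3 = 5.018×10^-19 J / (1.60×10^-19 J/eV) = 3.14 eV.

E_3 = 3.14 eV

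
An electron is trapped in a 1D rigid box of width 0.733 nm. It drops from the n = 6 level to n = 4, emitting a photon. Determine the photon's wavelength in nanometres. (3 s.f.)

E_1 = h²/(8m_eL²) = 1.121×10^-19 J, so ΔE = (6² − 4²)E_1 = 2.242×10^-18 J.
λ = hc/ΔE = (6.626×10^-34·2.998×10^8)/2.242×10^-18 = 8.86×10^-8 m = 88.6 nm.

λ = 88.6 nm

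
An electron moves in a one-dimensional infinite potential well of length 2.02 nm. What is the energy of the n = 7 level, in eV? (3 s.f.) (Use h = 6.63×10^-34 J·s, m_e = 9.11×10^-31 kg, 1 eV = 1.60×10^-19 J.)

E_7 = 4.53 eV

For an infinite well E_n = n²h²/(8m_eL²), so E_1 = h²/(8m_eL²) = (6.63×10^-34)²/(8·9.11×10^-31·(2.02×10^-9 m)²) = 1.478×10^-20 J.
Then E_7 = 7²·E_1 = 49·1.478×10^-20 J = 7.242×10^-19 J.
Converting, E_7 = 7.242×10^-19 J / (1.60×10^-19 J/eV) = 4.53 eV.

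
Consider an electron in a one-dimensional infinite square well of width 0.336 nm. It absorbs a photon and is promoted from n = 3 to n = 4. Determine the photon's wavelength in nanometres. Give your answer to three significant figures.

E_1 = h²/(8m_eL²) = 5.337×10^-19 J, so ΔE = (4² − 3²)E_1 = 3.736×10^-18 J.
λ = hc/ΔE = (6.626×10^-34·2.998×10^8)/3.736×10^-18 = 5.32×10^-8 m = 53.2 nm.

λ = 53.2 nm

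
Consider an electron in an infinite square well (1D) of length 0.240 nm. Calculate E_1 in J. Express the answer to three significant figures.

For an infinite well E_n = n²h²/(8m_eL²), so E_1 = h²/(8m_eL²) = (6.626×10^-34)²/(8·9.109×10^-31·(2.40×10^-10 m)²) = 1.046×10^-18 J.

E_1 = 1.05×10^-18 J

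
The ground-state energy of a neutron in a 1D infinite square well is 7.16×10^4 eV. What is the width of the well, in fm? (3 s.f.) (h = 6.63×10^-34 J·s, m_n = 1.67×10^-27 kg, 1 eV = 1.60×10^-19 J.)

From E_n = n²h²/(8m_nL²), L = n·h/√(8m_nE_n).
E_1 = 7.16×10^4 eV = 1.146×10^-14 J, so L = 1·6.63×10^-34/√(8·1.67×10^-27·1.146×10^-14) = 5.36×10^-14 m = 53.6 fm.

L = 53.6 fm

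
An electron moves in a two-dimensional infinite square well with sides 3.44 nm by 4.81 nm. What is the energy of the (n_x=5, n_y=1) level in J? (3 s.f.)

E = 1.30×10^-19 J

For a 2D rectangular well E = (h²/8m_e)·Σ n_i²/L_i² = (6.626×10^-34)²/(8·9.109×10^-31) · [5²/(3.44 nm)² + 1²/(4.81 nm)²].
Evaluating gives E = 1.30×10^-19 J.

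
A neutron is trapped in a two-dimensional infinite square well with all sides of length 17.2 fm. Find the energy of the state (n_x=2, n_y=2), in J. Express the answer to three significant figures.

E = 8.86×10^-13 J

For a 2D rectangular well E = (h²/8m_n)·Σ n_i²/L_i² = (6.626×10^-34)²/(8·1.675×10^-27) · [2²/(17.2 fm)² + 2²/(17.2 fm)²].
Evaluating gives E = 8.86×10^-13 J.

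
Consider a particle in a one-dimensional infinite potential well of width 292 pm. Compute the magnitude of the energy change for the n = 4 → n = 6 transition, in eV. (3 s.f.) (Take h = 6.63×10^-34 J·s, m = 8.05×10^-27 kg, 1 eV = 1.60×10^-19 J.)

|ΔE| = 0.0100 eV

E_1 = h²/(8mL²) = 8.005×10^-23 J.
|ΔE| = |4² − 6²|·E_1 = 20·8.005×10^-23 J = 1.601×10^-21 J = 0.0100 eV.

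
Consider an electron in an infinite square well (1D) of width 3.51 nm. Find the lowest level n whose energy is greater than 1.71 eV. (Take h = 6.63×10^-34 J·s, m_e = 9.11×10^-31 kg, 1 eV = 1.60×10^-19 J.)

n = 8

E_1 = h²/(8m_eL²) = 4.896×10^-21 J = 0.03060 eV.
Need n² > 1.71/0.03060 = 55.88, i.e. n > 7.475.
The smallest integer satisfying this is n = 8.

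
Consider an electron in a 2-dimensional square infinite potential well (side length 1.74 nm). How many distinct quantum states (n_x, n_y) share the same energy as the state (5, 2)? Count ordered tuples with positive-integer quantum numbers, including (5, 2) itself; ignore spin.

degeneracy = 2

The level has n_x² + n_y² = 29. The ordered positive-integer solutions are (2, 5), (5, 2).
That gives 2 states.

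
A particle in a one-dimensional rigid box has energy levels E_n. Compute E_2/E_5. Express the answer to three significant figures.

0.160

E_n ∝ n², so E_2/E_5 = 2²/5² = 4/25 = 0.160.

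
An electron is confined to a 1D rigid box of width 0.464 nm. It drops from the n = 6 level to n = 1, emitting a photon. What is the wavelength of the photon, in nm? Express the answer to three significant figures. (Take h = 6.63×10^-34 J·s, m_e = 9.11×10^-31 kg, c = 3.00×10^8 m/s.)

λ = 20.3 nm

E_1 = h²/(8m_eL²) = 2.801×10^-19 J, so ΔE = (6² − 1²)E_1 = 9.804×10^-18 J.
λ = hc/ΔE = (6.63×10^-34·3.00×10^8)/9.804×10^-18 = 2.03×10^-8 m = 20.3 nm.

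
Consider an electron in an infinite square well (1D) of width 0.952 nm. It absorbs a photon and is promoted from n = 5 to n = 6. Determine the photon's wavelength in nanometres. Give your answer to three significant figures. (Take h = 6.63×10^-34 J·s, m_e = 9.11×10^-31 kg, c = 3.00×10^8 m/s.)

λ = 272 nm

E_1 = h²/(8m_eL²) = 6.655×10^-20 J, so ΔE = (6² − 5²)E_1 = 7.320×10^-19 J.
λ = hc/ΔE = (6.63×10^-34·3.00×10^8)/7.320×10^-19 = 2.72×10^-7 m = 272 nm.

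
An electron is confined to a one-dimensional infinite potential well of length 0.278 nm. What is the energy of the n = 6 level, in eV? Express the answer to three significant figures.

For an infinite well E_n = n²h²/(8m_eL²), so E_1 = h²/(8m_eL²) = (6.626×10^-34)²/(8·9.109×10^-31·(2.78×10^-10 m)²) = 7.796×10^-19 J.
Then E_6 = 6²·E_1 = 36·7.796×10^-19 J = 2.807×10^-17 J.
Converting, E_6 = 2.807×10^-17 J / (1.602×10^-19 J/eV) = 175 eV.

E_6 = 175 eV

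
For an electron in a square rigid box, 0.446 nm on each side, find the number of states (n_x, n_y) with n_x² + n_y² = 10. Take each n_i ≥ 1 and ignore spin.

degeneracy = 2

The level has n_x² + n_y² = 10. The ordered positive-integer solutions are (1, 3), (3, 1).
That gives 2 states.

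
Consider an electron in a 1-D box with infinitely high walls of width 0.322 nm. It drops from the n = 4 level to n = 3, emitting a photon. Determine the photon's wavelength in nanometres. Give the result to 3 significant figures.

E_1 = h²/(8m_eL²) = 5.811×10^-19 J, so ΔE = (4² − 3²)E_1 = 4.068×10^-18 J.
λ = hc/ΔE = (6.626×10^-34·2.998×10^8)/4.068×10^-18 = 4.88×10^-8 m = 48.8 nm.

λ = 48.8 nm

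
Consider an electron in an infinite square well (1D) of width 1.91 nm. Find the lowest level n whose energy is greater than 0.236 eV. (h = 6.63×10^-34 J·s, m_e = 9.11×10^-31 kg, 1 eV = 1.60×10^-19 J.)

E_1 = h²/(8m_eL²) = 1.653×10^-20 J = 0.1033 eV.
Need n² > 0.236/0.1033 = 2.285, i.e. n > 1.512.
The smallest integer satisfying this is n = 2.

n = 2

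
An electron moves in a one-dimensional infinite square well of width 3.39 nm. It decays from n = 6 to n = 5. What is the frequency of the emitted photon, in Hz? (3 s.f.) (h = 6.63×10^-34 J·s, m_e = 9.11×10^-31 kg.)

f = 8.71×10^13 Hz

E_1 = h²/(8m_eL²) = 5.248×10^-21 J and ΔE = (6² − 5²)E_1 = 5.773×10^-20 J.
f = ΔE/h = 5.773×10^-20/6.63×10^-34 = 8.71×10^13 Hz.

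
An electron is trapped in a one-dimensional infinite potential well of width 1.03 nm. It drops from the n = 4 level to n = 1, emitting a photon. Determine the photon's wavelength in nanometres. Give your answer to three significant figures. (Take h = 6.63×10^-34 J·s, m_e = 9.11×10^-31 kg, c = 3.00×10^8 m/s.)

λ = 233 nm

E_1 = h²/(8m_eL²) = 5.685×10^-20 J, so ΔE = (4² − 1²)E_1 = 8.527×10^-19 J.
λ = hc/ΔE = (6.63×10^-34·3.00×10^8)/8.527×10^-19 = 2.33×10^-7 m = 233 nm.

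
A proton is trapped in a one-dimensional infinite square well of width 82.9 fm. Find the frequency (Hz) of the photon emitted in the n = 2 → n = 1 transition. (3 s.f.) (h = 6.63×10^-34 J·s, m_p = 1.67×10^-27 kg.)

E_1 = h²/(8m_pL²) = 4.788×10^-15 J and ΔE = (2² − 1²)E_1 = 1.436×10^-14 J.
f = ΔE/h = 1.436×10^-14/6.63×10^-34 = 2.17×10^19 Hz.

f = 2.17×10^19 Hz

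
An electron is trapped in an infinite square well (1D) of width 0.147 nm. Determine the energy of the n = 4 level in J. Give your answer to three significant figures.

E_4 = 4.46×10^-17 J

For an infinite well E_n = n²h²/(8m_eL²), so E_1 = h²/(8m_eL²) = (6.626×10^-34)²/(8·9.109×10^-31·(1.47×10^-10 m)²) = 2.788×10^-18 J.
Then E_4 = 4²·E_1 = 16·2.788×10^-18 J = 4.46×10^-17 J.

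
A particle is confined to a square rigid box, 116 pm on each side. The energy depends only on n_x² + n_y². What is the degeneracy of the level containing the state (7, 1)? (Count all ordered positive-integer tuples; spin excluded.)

The level has n_x² + n_y² = 50. The ordered positive-integer solutions are (1, 7), (5, 5), (7, 1).
That gives 3 states.

degeneracy = 3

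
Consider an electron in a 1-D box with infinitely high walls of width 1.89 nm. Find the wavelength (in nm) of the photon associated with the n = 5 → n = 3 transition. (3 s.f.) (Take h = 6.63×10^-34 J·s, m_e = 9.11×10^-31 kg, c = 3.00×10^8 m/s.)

λ = 736 nm

E_1 = h²/(8m_eL²) = 1.688×10^-20 J, so ΔE = (5² − 3²)E_1 = 2.701×10^-19 J.
λ = hc/ΔE = (6.63×10^-34·3.00×10^8)/2.701×10^-19 = 7.36×10^-7 m = 736 nm.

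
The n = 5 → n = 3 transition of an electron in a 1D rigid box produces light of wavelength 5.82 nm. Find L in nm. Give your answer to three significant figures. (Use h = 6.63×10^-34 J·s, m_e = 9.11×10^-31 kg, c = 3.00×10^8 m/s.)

L = 0.168 nm

The photon carries ΔE = hc/λ = 6.63×10^-34·3.00×10^8/5.82×10^-9 m = 3.418×10^-17 J.
Since ΔE = (5² − 3²)E_1, E_1 = 2.136×10^-18 J, and L = h/√(8m_eE_1) = 1.68×10^-10 m = 0.168 nm.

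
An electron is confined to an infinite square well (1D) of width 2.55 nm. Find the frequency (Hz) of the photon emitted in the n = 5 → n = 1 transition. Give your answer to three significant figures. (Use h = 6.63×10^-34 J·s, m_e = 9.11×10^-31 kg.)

E_1 = h²/(8m_eL²) = 9.276×10^-21 J and ΔE = (5² − 1²)E_1 = 2.226×10^-19 J.
f = ΔE/h = 2.226×10^-19/6.63×10^-34 = 3.36×10^14 Hz.

f = 3.36×10^14 Hz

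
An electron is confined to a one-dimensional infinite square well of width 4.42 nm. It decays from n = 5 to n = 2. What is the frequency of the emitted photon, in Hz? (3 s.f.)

f = 9.77×10^13 Hz

E_1 = h²/(8m_eL²) = 3.084×10^-21 J and ΔE = (5² − 2²)E_1 = 6.476×10^-20 J.
f = ΔE/h = 6.476×10^-20/6.626×10^-34 = 9.77×10^13 Hz.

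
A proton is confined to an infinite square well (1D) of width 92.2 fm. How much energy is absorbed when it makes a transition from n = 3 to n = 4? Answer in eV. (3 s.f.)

|ΔE| = 1.69×10^5 eV

E_1 = h²/(8m_pL²) = 3.859×10^-15 J.
|ΔE| = |3² − 4²|·E_1 = 7·3.859×10^-15 J = 2.701×10^-14 J = 1.69×10^5 eV.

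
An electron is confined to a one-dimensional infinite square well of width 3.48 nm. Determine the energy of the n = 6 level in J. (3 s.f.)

For an infinite well E_n = n²h²/(8m_eL²), so E_1 = h²/(8m_eL²) = (6.626×10^-34)²/(8·9.109×10^-31·(3.48×10^-9 m)²) = 4.975×10^-21 J.
Then E_6 = 6²·E_1 = 36·4.975×10^-21 J = 1.79×10^-19 J.

E_6 = 1.79×10^-19 J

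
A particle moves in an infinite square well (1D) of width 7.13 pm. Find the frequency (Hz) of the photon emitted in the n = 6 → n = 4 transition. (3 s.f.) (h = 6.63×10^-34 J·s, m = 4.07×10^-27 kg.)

E_1 = h²/(8mL²) = 2.656×10^-19 J and ΔE = (6² − 4²)E_1 = 5.312×10^-18 J.
f = ΔE/h = 5.312×10^-18/6.63×10^-34 = 8.01×10^15 Hz.

f = 8.01×10^15 Hz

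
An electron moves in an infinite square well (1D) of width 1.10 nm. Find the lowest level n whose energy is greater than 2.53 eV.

E_1 = h²/(8m_eL²) = 4.979×10^-20 J = 0.3108 eV.
Need n² > 2.53/0.3108 = 8.140, i.e. n > 2.853.
The smallest integer satisfying this is n = 3.

n = 3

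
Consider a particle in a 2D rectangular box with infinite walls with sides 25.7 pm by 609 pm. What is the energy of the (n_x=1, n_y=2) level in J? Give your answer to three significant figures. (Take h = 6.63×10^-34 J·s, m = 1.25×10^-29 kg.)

For a 2D rectangular well E = (h²/8m)·Σ n_i²/L_i² = (6.63×10^-34)²/(8·1.25×10^-29) · [1²/(25.7 pm)² + 2²/(609 pm)²].
Evaluating gives E = 6.70×10^-18 J.

E = 6.70×10^-18 J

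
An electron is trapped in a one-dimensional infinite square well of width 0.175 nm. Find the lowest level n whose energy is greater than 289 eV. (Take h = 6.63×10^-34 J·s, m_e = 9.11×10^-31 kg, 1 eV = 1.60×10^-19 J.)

E_1 = h²/(8m_eL²) = 1.969×10^-18 J = 12.31 eV.
Need n² > 289/12.31 = 23.48, i.e. n > 4.846.
The smallest integer satisfying this is n = 5.

n = 5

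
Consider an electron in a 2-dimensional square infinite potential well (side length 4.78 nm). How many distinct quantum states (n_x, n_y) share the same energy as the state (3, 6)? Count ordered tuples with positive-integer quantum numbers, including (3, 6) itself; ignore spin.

The level has n_x² + n_y² = 45. The ordered positive-integer solutions are (3, 6), (6, 3).
That gives 2 states.

degeneracy = 2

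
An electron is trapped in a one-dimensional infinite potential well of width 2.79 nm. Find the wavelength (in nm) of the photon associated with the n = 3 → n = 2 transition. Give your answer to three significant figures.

E_1 = h²/(8m_eL²) = 7.740×10^-21 J, so ΔE = (3² − 2²)E_1 = 3.870×10^-20 J.
λ = hc/ΔE = (6.626×10^-34·2.998×10^8)/3.870×10^-20 = 5.13×10^-6 m = 5.13×10^3 nm.

λ = 5.13×10^3 nm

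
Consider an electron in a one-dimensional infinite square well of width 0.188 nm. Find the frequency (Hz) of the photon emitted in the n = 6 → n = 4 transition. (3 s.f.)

E_1 = h²/(8m_eL²) = 1.705×10^-18 J and ΔE = (6² − 4²)E_1 = 3.410×10^-17 J.
f = ΔE/h = 3.410×10^-17/6.626×10^-34 = 5.15×10^16 Hz.

f = 5.15×10^16 Hz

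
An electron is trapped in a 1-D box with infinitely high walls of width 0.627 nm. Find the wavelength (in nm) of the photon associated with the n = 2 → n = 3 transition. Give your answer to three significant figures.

λ = 259 nm

E_1 = h²/(8m_eL²) = 1.533×10^-19 J, so ΔE = (3² − 2²)E_1 = 7.665×10^-19 J.
λ = hc/ΔE = (6.626×10^-34·2.998×10^8)/7.665×10^-19 = 2.59×10^-7 m = 259 nm.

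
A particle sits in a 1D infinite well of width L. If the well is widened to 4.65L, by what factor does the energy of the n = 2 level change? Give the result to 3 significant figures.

E_n ∝ 1/L², so the energy scales by 1/4.65² = 0.0462.

0.0462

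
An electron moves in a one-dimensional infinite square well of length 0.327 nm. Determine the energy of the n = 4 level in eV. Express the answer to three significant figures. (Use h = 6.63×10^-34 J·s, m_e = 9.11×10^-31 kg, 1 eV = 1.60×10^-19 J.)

For an infinite well E_n = n²h²/(8m_eL²), so E_1 = h²/(8m_eL²) = (6.63×10^-34)²/(8·9.11×10^-31·(3.27×10^-10 m)²) = 5.641×10^-19 J.
Then E_4 = 4²·E_1 = 16·5.641×10^-19 J = 9.026×10^-18 J.
Converting, E_4 = 9.026×10^-18 J / (1.60×10^-19 J/eV) = 56.4 eV.

E_4 = 56.4 eV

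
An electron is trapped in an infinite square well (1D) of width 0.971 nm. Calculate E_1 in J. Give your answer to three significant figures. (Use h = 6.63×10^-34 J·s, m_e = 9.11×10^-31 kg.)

E_1 = 6.40×10^-20 J

For an infinite well E_n = n²h²/(8m_eL²), so E_1 = h²/(8m_eL²) = (6.63×10^-34)²/(8·9.11×10^-31·(9.71×10^-10 m)²) = 6.397×10^-20 J.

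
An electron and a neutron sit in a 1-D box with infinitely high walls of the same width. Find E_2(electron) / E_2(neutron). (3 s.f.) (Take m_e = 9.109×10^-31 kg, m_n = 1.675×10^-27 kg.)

1.84×10^3

E_n ∝ 1/m at fixed n and L, so the ratio is m_n/m_e = 1.675×10^-27/9.109×10^-31 = 1.84×10^3.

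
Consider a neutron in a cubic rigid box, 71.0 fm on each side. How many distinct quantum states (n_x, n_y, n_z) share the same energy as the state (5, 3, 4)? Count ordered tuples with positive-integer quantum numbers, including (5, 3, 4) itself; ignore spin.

The level has n_x² + n_y² + n_z² = 50. The ordered positive-integer solutions are (3, 4, 5), (3, 5, 4), (4, 3, 5), (4, 5, 3), (5, 3, 4), (5, 4, 3).
That gives 6 states.

degeneracy = 6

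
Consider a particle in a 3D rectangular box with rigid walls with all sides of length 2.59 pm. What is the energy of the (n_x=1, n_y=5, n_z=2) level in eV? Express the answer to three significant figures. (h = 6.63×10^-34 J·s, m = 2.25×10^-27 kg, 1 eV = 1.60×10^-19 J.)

E = 683 eV

For a 3D rectangular well E = (h²/8m)·Σ n_i²/L_i² = (6.63×10^-34)²/(8·2.25×10^-27) · [1²/(2.59 pm)² + 5²/(2.59 pm)² + 2²/(2.59 pm)²].
Evaluating gives E = 1.092×10^-16 J = 683 eV.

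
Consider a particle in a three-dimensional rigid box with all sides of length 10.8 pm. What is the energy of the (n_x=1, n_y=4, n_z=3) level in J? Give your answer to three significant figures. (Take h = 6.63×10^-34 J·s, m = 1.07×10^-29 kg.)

For a 3D rectangular well E = (h²/8m)·Σ n_i²/L_i² = (6.63×10^-34)²/(8·1.07×10^-29) · [1²/(10.8 pm)² + 4²/(10.8 pm)² + 3²/(10.8 pm)²].
Evaluating gives E = 1.14×10^-15 J.

E = 1.14×10^-15 J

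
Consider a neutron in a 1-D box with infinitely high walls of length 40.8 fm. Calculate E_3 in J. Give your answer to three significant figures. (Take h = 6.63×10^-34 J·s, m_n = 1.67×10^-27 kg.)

E_3 = 1.78×10^-13 J

For an infinite well E_n = n²h²/(8m_nL²), so E_1 = h²/(8m_nL²) = (6.63×10^-34)²/(8·1.67×10^-27·(4.08×10^-14 m)²) = 1.977×10^-14 J.
Then E_3 = 3²·E_1 = 9·1.977×10^-14 J = 1.78×10^-13 J.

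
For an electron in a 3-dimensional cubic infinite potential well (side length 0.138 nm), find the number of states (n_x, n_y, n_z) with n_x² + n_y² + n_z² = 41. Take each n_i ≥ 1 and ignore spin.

The level has n_x² + n_y² + n_z² = 41. The ordered positive-integer solutions are (1, 2, 6), (1, 6, 2), (2, 1, 6), (2, 6, 1), (3, 4, 4), (4, 3, 4), (4, 4, 3), (6, 1, 2), (6, 2, 1).
That gives 9 states.

degeneracy = 9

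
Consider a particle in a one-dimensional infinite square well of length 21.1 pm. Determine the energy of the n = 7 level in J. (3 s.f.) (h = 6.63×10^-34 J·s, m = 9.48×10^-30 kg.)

E_7 = 6.38×10^-16 J

For an infinite well E_n = n²h²/(8mL²), so E_1 = h²/(8mL²) = (6.63×10^-34)²/(8·9.48×10^-30·(2.11×10^-11 m)²) = 1.302×10^-17 J.
Then E_7 = 7²·E_1 = 49·1.302×10^-17 J = 6.38×10^-16 J.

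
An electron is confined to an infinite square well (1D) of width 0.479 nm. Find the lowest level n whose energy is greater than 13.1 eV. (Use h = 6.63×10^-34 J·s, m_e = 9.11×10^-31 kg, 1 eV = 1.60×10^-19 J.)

n = 3

E_1 = h²/(8m_eL²) = 2.629×10^-19 J = 1.643 eV.
Need n² > 13.1/1.643 = 7.973, i.e. n > 2.824.
The smallest integer satisfying this is n = 3.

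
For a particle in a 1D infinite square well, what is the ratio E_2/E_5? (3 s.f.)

0.160

E_n ∝ n², so E_2/E_5 = 2²/5² = 4/25 = 0.160.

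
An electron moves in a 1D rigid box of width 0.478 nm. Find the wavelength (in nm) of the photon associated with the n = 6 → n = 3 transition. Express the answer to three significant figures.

λ = 27.9 nm

E_1 = h²/(8m_eL²) = 2.637×10^-19 J, so ΔE = (6² − 3²)E_1 = 7.120×10^-18 J.
λ = hc/ΔE = (6.626×10^-34·2.998×10^8)/7.120×10^-18 = 2.79×10^-8 m = 27.9 nm.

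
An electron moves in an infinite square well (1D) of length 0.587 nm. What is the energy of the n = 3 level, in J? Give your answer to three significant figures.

For an infinite well E_n = n²h²/(8m_eL²), so E_1 = h²/(8m_eL²) = (6.626×10^-34)²/(8·9.109×10^-31·(5.87×10^-10 m)²) = 1.749×10^-19 J.
Then E_3 = 3²·E_1 = 9·1.749×10^-19 J = 1.57×10^-18 J.

E_3 = 1.57×10^-18 J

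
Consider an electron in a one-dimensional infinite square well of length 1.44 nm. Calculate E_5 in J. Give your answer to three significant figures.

E_5 = 7.26×10^-19 J

For an infinite well E_n = n²h²/(8m_eL²), so E_1 = h²/(8m_eL²) = (6.626×10^-34)²/(8·9.109×10^-31·(1.44×10^-9 m)²) = 2.905×10^-20 J.
Then E_5 = 5²·E_1 = 25·2.905×10^-20 J = 7.26×10^-19 J.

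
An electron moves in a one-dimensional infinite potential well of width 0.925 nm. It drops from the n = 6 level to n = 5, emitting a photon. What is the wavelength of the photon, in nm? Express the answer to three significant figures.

E_1 = h²/(8m_eL²) = 7.041×10^-20 J, so ΔE = (6² − 5²)E_1 = 7.745×10^-19 J.
λ = hc/ΔE = (6.626×10^-34·2.998×10^8)/7.745×10^-19 = 2.56×10^-7 m = 256 nm.

λ = 256 nm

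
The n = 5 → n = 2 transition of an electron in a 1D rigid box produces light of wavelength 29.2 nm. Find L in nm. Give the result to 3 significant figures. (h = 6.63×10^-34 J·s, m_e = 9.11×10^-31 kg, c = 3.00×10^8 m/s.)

The photon carries ΔE = hc/λ = 6.63×10^-34·3.00×10^8/2.92×10^-8 m = 6.812×10^-18 J.
Since ΔE = (5² − 2²)E_1, E_1 = 3.244×10^-19 J, and L = h/√(8m_eE_1) = 4.31×10^-10 m = 0.431 nm.

L = 0.431 nm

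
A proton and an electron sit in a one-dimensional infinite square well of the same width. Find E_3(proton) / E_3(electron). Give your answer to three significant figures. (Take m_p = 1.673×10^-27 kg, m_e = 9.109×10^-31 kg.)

5.44×10^-4

E_n ∝ 1/m at fixed n and L, so the ratio is m_e/m_p = 9.109×10^-31/1.673×10^-27 = 5.44×10^-4.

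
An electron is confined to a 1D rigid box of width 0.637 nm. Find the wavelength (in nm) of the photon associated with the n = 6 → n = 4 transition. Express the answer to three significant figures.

E_1 = h²/(8m_eL²) = 1.485×10^-19 J, so ΔE = (6² − 4²)E_1 = 2.970×10^-18 J.
λ = hc/ΔE = (6.626×10^-34·2.998×10^8)/2.970×10^-18 = 6.69×10^-8 m = 66.9 nm.

λ = 66.9 nm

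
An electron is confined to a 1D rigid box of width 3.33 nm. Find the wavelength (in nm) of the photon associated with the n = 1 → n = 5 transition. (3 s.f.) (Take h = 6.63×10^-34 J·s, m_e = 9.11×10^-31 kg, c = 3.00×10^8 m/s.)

E_1 = h²/(8m_eL²) = 5.439×10^-21 J, so ΔE = (5² − 1²)E_1 = 1.305×10^-19 J.
λ = hc/ΔE = (6.63×10^-34·3.00×10^8)/1.305×10^-19 = 1.52×10^-6 m = 1.52×10^3 nm.

λ = 1.52×10^3 nm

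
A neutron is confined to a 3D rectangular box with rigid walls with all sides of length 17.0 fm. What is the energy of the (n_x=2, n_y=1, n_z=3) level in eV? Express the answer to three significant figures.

E = 9.91×10^6 eV

For a 3D rectangular well E = (h²/8m_n)·Σ n_i²/L_i² = (6.626×10^-34)²/(8·1.675×10^-27) · [2²/(17.0 fm)² + 1²/(17.0 fm)² + 3²/(17.0 fm)²].
Evaluating gives E = 1.587×10^-12 J = 9.91×10^6 eV.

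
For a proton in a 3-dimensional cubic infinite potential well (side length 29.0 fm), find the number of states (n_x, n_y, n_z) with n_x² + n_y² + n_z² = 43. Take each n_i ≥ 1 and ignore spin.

degeneracy = 3

The level has n_x² + n_y² + n_z² = 43. The ordered positive-integer solutions are (3, 3, 5), (3, 5, 3), (5, 3, 3).
That gives 3 states.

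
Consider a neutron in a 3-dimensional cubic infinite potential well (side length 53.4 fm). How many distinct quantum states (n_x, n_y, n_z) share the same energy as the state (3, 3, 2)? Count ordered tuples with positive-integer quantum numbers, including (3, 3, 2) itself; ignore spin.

degeneracy = 3

The level has n_x² + n_y² + n_z² = 22. The ordered positive-integer solutions are (2, 3, 3), (3, 2, 3), (3, 3, 2).
That gives 3 states.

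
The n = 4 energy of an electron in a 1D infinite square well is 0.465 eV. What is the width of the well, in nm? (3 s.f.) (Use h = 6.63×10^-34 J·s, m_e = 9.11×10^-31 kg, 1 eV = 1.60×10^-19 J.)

From E_n = n²h²/(8m_eL²), L = n·h/√(8m_eE_n).
E_4 = 0.465 eV = 7.440×10^-20 J, so L = 4·6.63×10^-34/√(8·9.11×10^-31·7.440×10^-20) = 3.60×10^-9 m = 3.60 nm.

L = 3.60 nm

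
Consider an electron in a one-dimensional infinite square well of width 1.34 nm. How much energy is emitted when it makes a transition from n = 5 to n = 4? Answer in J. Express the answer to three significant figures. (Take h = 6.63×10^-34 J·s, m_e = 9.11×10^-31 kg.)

|ΔE| = 3.02×10^-19 J

E_1 = h²/(8m_eL²) = 3.359×10^-20 J.
|ΔE| = |5² − 4²|·E_1 = 9·3.359×10^-20 J = 3.02×10^-19 J.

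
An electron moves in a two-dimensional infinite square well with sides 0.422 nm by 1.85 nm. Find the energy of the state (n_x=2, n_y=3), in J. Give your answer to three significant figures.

E = 1.51×10^-18 J

For a 2D rectangular well E = (h²/8m_e)·Σ n_i²/L_i² = (6.626×10^-34)²/(8·9.109×10^-31) · [2²/(0.422 nm)² + 3²/(1.85 nm)²].
Evaluating gives E = 1.51×10^-18 J.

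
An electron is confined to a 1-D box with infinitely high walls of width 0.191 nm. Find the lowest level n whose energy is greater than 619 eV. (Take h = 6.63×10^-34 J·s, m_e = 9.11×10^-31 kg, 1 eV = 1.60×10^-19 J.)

E_1 = h²/(8m_eL²) = 1.653×10^-18 J = 10.33 eV.
Need n² > 619/10.33 = 59.92, i.e. n > 7.741.
The smallest integer satisfying this is n = 8.

n = 8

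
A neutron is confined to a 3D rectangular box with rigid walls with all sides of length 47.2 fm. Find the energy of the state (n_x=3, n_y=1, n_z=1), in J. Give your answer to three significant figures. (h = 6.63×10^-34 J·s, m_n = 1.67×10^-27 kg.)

For a 3D rectangular well E = (h²/8m_n)·Σ n_i²/L_i² = (6.63×10^-34)²/(8·1.67×10^-27) · [3²/(47.2 fm)² + 1²/(47.2 fm)² + 1²/(47.2 fm)²].
Evaluating gives E = 1.62×10^-13 J.

E = 1.62×10^-13 J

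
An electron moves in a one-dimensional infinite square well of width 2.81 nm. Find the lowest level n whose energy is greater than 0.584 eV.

E_1 = h²/(8m_eL²) = 7.630×10^-21 J = 0.04763 eV.
Need n² > 0.584/0.04763 = 12.26, i.e. n > 3.501.
The smallest integer satisfying this is n = 4.

n = 4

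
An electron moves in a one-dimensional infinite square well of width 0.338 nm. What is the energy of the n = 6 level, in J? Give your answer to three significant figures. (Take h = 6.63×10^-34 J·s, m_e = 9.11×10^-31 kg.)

For an infinite well E_n = n²h²/(8m_eL²), so E_1 = h²/(8m_eL²) = (6.63×10^-34)²/(8·9.11×10^-31·(3.38×10^-10 m)²) = 5.279×10^-19 J.
Then E_6 = 6²·E_1 = 36·5.279×10^-19 J = 1.90×10^-17 J.

E_6 = 1.90×10^-17 J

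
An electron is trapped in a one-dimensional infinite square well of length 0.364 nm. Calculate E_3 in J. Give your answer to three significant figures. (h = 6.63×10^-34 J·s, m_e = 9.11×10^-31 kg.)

For an infinite well E_n = n²h²/(8m_eL²), so E_1 = h²/(8m_eL²) = (6.63×10^-34)²/(8·9.11×10^-31·(3.64×10^-10 m)²) = 4.552×10^-19 J.
Then E_3 = 3²·E_1 = 9·4.552×10^-19 J = 4.10×10^-18 J.

E_3 = 4.10×10^-18 J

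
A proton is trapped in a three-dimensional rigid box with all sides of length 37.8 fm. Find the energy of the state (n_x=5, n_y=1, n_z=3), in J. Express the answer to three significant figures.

E = 8.04×10^-13 J

For a 3D rectangular well E = (h²/8m_p)·Σ n_i²/L_i² = (6.626×10^-34)²/(8·1.673×10^-27) · [5²/(37.8 fm)² + 1²/(37.8 fm)² + 3²/(37.8 fm)²].
Evaluating gives E = 8.04×10^-13 J.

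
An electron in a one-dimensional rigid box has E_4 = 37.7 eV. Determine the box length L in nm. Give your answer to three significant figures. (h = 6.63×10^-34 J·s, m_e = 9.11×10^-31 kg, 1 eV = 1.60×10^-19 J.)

From E_n = n²h²/(8m_eL²), L = n·h/√(8m_eE_n).
E_4 = 37.7 eV = 6.032×10^-18 J, so L = 4·6.63×10^-34/√(8·9.11×10^-31·6.032×10^-18) = 4.00×10^-10 m = 0.400 nm.

L = 0.400 nm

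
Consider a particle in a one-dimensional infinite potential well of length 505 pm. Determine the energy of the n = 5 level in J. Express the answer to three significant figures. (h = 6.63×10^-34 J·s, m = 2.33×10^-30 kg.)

E_5 = 2.31×10^-18 J

For an infinite well E_n = n²h²/(8mL²), so E_1 = h²/(8mL²) = (6.63×10^-34)²/(8·2.33×10^-30·(5.05×10^-10 m)²) = 9.247×10^-20 J.
Then E_5 = 5²·E_1 = 25·9.247×10^-20 J = 2.31×10^-18 J.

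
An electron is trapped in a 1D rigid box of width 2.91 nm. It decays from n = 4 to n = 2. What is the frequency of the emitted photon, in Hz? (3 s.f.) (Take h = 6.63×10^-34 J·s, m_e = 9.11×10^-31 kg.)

E_1 = h²/(8m_eL²) = 7.123×10^-21 J and ΔE = (4² − 2²)E_1 = 8.548×10^-20 J.
f = ΔE/h = 8.548×10^-20/6.63×10^-34 = 1.29×10^14 Hz.

f = 1.29×10^14 Hz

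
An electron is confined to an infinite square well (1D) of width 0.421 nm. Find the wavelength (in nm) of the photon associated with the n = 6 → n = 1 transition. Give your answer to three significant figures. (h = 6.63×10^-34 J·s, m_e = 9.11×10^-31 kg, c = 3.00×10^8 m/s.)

λ = 16.7 nm

E_1 = h²/(8m_eL²) = 3.403×10^-19 J, so ΔE = (6² − 1²)E_1 = 1.191×10^-17 J.
λ = hc/ΔE = (6.63×10^-34·3.00×10^8)/1.191×10^-17 = 1.67×10^-8 m = 16.7 nm.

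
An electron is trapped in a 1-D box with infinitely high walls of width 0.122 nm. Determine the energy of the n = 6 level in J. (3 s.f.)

E_6 = 1.46×10^-16 J

For an infinite well E_n = n²h²/(8m_eL²), so E_1 = h²/(8m_eL²) = (6.626×10^-34)²/(8·9.109×10^-31·(1.22×10^-10 m)²) = 4.048×10^-18 J.
Then E_6 = 6²·E_1 = 36·4.048×10^-18 J = 1.46×10^-16 J.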